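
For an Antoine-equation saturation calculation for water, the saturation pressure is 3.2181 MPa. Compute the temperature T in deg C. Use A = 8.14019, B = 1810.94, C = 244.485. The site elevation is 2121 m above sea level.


T = B / (A - log10(P_sat * 760 / 0.101325)) - C
T = 1810.94 / (8.14019 - log10(3.2181 * 760 / 0.101325)) - 244.485
T = 237.47 deg C


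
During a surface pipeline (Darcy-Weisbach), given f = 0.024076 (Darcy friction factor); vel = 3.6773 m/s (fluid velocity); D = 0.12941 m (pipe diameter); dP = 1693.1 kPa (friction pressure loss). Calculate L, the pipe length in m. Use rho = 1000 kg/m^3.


L = dP*1000*D / (f*rho*vel^2/2)
L = 1693.1*1000*0.12941 / (0.024076*1000*3.6773^2/2)
L = 1346.0 m


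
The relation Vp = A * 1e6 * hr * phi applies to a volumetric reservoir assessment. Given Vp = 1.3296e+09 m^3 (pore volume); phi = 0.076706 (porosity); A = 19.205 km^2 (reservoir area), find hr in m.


hr = Vp / (A * 1e6 * phi)
hr = 1.3296e+09 / (19.205 * 1e6 * 0.076706)
hr = 902.56 m


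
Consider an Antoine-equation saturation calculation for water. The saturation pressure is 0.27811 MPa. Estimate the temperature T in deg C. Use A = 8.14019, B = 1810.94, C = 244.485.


T = B / (A - log10(P_sat * 760 / 0.101325)) - C
T = 1810.94 / (8.14019 - log10(0.27811 * 760 / 0.101325)) - 244.485
T = 131.16 deg C


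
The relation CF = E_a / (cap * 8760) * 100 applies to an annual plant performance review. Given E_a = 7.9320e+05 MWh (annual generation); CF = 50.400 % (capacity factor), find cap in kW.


cap = E_a / (CF/100 * 8760)
cap = 7.9320e+05 / (50.400/100 * 8760)
cap = 179.6586 MW
Convert: 179.6586 MW * 1000.0 = 1.7966e+05 kW
cap = 1.7966e+05 kW


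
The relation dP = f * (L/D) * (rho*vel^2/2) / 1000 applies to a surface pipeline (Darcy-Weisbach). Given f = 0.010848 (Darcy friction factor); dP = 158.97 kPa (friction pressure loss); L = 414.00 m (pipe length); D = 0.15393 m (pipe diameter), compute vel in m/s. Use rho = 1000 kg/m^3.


vel = sqrt(dP*1000*2*D / (f*L*rho))
vel = sqrt(158.97*1000*2*0.15393 / (0.010848*414.00*1000))
vel = 3.3011 m/s


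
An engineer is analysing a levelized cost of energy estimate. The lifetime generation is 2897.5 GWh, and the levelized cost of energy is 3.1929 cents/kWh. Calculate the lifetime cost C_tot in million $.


C_tot = LCOE / 100 * E_tot
C_tot = 3.1929 / 100 * 2897.5
C_tot = 92.514 million $


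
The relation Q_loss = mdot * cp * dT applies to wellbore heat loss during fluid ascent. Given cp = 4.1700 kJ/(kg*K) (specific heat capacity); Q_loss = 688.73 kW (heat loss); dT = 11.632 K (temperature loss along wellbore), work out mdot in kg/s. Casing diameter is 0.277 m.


mdot = Q_loss / (cp * dT)
mdot = 688.73 / (4.1700 * 11.632)
mdot = 14.199 kg/s


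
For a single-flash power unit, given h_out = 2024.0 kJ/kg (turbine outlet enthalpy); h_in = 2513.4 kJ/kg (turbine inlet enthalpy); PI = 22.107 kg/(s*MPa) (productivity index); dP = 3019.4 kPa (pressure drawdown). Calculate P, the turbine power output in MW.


Step 1: mdot = PI * dP / 1000 = 22.107 * 3019.4 / 1000 = 66.74988 kg/s
Step 2: P = mdot*(h_in - h_out)/1000 = 66.74988*(2513.4 - 2024.0)/1000 = 32.667 MW
P = 32.667 MW


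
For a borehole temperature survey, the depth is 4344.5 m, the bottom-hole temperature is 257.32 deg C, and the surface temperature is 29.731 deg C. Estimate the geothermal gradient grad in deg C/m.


grad = (T_d - T_surf) / d * 1000
grad = (257.32 - 29.731) / 4344.5 * 1000
grad = 52.38554 deg C/km
Convert: 52.38554 deg C/km * 0.001 = 0.052386 deg C/m
grad = 0.052386 deg C/m


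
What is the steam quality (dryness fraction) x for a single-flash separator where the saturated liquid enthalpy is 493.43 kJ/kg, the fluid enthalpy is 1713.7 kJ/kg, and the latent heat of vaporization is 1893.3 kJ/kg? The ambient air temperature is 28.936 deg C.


x = (h - hf) / hfg
x = (1713.7 - 493.43) / 1893.3
x = 0.64452


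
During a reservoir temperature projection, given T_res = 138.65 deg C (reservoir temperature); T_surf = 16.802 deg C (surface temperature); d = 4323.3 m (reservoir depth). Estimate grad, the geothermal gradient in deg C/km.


grad = (T_res - T_surf) / d * 1000
grad = (138.65 - 16.802) / 4323.3 * 1000
grad = 28.184 deg C/km


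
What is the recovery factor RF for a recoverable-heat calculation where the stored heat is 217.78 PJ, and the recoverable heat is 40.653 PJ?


RF = Q_rec / Q_s
RF = 40.653 / 217.78
RF = 0.18667


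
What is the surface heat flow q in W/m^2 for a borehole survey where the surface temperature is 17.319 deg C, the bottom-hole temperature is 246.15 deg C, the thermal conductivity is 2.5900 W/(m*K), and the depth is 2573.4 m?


Step 1: grad = (T_d - T_surf)/d * 1000 = (246.15 - 17.319)/2573.4 * 1000 = 88.92166 deg C/km
Step 2: q = k * grad / 1000 = 2.59 * 88.92166 / 1000 = 0.23031 W/m^2
q = 0.23031 W/m^2


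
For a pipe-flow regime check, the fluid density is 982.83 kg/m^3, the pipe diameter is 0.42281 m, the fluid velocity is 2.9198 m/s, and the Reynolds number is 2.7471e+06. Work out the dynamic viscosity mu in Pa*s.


mu = rho * vel * D / Re
mu = 982.83 * 2.9198 * 0.42281 / 2.7471e+06
mu = 0.00044167 Pa*s


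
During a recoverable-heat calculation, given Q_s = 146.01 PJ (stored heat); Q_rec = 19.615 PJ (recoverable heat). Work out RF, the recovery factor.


RF = Q_rec / Q_s
RF = 19.615 / 146.01
RF = 0.13434


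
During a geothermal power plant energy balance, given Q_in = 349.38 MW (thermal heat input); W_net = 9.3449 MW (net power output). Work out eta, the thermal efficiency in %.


eta = W_net / Q_in * 100
eta = 9.3449 / 349.38 * 100
eta = 2.6747 %


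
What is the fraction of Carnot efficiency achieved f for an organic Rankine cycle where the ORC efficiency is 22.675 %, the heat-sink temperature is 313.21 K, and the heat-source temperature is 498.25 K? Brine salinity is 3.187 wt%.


f = (eta_orc/100) / (1 - Tc/Th)
f = (22.675/100) / (1 - 313.21/498.25)
f = 0.61056


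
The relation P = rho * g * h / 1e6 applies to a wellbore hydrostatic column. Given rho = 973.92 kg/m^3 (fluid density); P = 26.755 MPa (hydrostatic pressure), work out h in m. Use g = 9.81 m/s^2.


h = P * 1e6 / (g * rho)
h = 26.755 * 1e6 / (9.81 * 973.92)
h = 2800.4 m


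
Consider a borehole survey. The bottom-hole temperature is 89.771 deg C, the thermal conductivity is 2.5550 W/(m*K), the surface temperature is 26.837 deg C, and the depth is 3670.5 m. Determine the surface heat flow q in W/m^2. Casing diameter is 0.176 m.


Step 1: grad = (T_d - T_surf)/d * 1000 = (89.771 - 26.837)/3670.5 * 1000 = 17.14589 deg C/km
Step 2: q = k * grad / 1000 = 2.555 * 17.14589 / 1000 = 0.043808 W/m^2
q = 0.043808 W/m^2


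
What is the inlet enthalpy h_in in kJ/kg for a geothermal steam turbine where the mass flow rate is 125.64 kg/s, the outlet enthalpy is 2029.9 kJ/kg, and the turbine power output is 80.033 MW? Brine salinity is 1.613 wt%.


h_in = h_out + P * 1000 / mdot
h_in = 2029.9 + 80.033 * 1000 / 125.64
h_in = 2666.9 kJ/kg


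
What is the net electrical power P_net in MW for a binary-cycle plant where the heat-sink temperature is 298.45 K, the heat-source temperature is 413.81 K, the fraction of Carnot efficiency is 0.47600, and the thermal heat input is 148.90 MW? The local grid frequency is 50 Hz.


Step 1: eta = (1 - Tc/Th)*f = (1 - 298.45/413.81)*0.476 = 0.1326970
Step 2: P_net = eta * Q_in = 0.1326970 * 148.9 = 19.759 MW
P_net = 19.759 MW


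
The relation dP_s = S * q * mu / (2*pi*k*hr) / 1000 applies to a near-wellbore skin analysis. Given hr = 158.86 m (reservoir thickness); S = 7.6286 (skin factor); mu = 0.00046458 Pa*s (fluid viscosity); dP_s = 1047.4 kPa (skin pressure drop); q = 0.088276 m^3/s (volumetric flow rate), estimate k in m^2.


k = S*q*mu / (2*pi*dP_s*1000*hr)
k = 7.6286*0.088276*0.00046458 / (2*pi*1047.4*1000*158.86)
k = 2.9925e-13 m^2


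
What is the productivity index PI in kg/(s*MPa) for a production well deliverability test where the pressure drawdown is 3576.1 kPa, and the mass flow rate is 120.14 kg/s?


PI = mdot * 1000 / dP
PI = 120.14 * 1000 / 3576.1
PI = 33.595 kg/(s*MPa)


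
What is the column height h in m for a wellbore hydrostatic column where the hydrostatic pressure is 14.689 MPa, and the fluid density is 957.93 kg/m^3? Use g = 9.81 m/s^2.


h = P * 1e6 / (g * rho)
h = 14.689 * 1e6 / (9.81 * 957.93)
h = 1563.1 m


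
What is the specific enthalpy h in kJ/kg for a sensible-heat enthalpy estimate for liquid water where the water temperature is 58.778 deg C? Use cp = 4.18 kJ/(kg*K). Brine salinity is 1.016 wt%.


h = cp * T
h = 4.18 * 58.778
h = 245.69 kJ/kg


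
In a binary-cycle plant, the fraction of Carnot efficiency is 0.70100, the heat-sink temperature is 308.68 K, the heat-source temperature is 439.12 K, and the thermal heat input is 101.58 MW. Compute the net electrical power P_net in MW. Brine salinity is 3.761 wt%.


Step 1: eta = (1 - Tc/Th)*f = (1 - 308.68/439.12)*0.701 = 0.2082311
Step 2: P_net = eta * Q_in = 0.2082311 * 101.58 = 21.152 MW
P_net = 21.152 MW


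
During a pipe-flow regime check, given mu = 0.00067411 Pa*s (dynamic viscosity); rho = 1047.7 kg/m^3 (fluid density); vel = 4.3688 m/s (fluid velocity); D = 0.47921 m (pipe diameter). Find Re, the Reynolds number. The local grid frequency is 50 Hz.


Re = rho * vel * D / mu
Re = 1047.7 * 4.3688 * 0.47921 / 0.00067411
Re = 3.2538e+06


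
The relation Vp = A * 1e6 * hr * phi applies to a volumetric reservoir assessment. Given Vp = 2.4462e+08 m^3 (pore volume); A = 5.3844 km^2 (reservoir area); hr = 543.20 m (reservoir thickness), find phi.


phi = Vp / (A * 1e6 * hr)
phi = 2.4462e+08 / (5.3844 * 1e6 * 543.20)
phi = 0.083636


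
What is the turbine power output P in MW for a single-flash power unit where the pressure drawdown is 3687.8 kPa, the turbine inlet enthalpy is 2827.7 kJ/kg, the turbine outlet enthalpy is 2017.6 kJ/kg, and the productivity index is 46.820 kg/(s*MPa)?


Step 1: mdot = PI * dP / 1000 = 46.82 * 3687.8 / 1000 = 172.6628 kg/s
Step 2: P = mdot*(h_in - h_out)/1000 = 172.6628*(2827.7 - 2017.6)/1000 = 139.87 MW
P = 139.87 MW


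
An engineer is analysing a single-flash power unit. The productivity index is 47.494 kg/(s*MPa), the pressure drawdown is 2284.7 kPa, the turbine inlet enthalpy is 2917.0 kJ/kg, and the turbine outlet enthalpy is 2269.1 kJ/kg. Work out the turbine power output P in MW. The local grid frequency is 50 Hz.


Step 1: mdot = PI * dP / 1000 = 47.494 * 2284.7 / 1000 = 108.5095 kg/s
Step 2: P = mdot*(h_in - h_out)/1000 = 108.5095*(2917.0 - 2269.1)/1000 = 70.303 MW
P = 70.303 MW


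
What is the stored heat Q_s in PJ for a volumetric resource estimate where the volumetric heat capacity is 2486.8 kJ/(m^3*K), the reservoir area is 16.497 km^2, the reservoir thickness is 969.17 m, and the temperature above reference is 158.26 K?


Step 1: Vr = A*1e6*hr = 16.497*1e6*969.17 = 1.598840e+10 m^3
Step 2: Q_s = Vr*rhoc*dT/1e12 = 1.598840e+10*2486.8*158.26/1e12 = 6292.4 PJ
Q_s = 6292.4 PJ


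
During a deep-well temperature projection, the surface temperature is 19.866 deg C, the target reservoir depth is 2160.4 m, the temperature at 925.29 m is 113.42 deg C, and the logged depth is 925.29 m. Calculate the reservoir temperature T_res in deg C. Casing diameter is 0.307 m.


Step 1: grad = (T_d1 - T_surf)/d1 * 1000 = (113.42 - 19.866)/925.29 * 1000 = 101.1078 deg C/km
Step 2: T_res = T_surf + grad*d2/1000 = 19.866 + 101.1078*2160.4/1000 = 238.30 deg C
T_res = 238.30 deg C


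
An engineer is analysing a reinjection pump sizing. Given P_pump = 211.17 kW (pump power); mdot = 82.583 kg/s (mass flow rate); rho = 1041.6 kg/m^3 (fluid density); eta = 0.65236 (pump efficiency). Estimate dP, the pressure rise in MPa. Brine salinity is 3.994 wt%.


dP = P_pump * rho * eta / mdot
dP = 211.17 * 1041.6 * 0.65236 / 82.583
dP = 1737.520 kPa
Convert: 1737.520 kPa * 0.001 = 1.7375 MPa
dP = 1.7375 MPa


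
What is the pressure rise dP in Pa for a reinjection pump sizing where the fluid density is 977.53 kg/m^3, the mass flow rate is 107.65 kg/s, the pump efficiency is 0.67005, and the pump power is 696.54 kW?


dP = P_pump * rho * eta / mdot
dP = 696.54 * 977.53 * 0.67005 / 107.65
dP = 4238.082 kPa
Convert: 4238.082 kPa * 1000.0 = 4.2381e+06 Pa
dP = 4.2381e+06 Pa


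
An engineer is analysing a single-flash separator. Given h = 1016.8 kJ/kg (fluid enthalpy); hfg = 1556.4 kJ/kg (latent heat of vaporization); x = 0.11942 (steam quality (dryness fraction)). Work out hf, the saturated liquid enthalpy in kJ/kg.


hf = h - x * hfg
hf = 1016.8 - 0.11942 * 1556.4
hf = 830.93 kJ/kg


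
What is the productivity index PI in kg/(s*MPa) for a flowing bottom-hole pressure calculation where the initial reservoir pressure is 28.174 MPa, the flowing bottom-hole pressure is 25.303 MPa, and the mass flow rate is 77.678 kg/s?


PI = mdot / (P_i - P_wf)
PI = 77.678 / (28.174 - 25.303)
PI = 27.056 kg/(s*MPa)


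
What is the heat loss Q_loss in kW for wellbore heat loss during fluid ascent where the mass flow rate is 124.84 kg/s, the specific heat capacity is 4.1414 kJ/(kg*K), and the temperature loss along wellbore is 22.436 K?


Q_loss = mdot * cp * dT
Q_loss = 124.84 * 4.1414 * 22.436
Q_loss = 11600 kW


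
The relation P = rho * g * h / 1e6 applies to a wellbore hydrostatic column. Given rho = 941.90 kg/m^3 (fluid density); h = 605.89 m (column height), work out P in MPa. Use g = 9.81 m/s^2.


P = rho * g * h / 1e6
P = 941.90 * 9.81 * 605.89 / 1e6
P = 5.5984 MPa


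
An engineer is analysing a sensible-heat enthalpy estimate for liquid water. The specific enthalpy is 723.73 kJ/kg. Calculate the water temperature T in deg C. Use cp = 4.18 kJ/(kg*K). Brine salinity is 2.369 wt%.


T = h / cp
T = 723.73 / 4.18
T = 173.14 deg C


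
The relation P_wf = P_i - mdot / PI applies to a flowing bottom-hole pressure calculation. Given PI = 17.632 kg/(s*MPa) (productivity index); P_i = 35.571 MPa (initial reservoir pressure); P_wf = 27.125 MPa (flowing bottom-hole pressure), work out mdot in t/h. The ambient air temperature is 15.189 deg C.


mdot = (P_i - P_wf) * PI
mdot = (35.571 - 27.125) * 17.632
mdot = 148.9199 kg/s
Convert: 148.9199 kg/s * 3.6 = 536.11 t/h
mdot = 536.11 t/h


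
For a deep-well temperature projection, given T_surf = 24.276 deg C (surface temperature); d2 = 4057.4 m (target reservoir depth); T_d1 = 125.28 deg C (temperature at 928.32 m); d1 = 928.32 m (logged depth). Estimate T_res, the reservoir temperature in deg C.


Step 1: grad = (T_d1 - T_surf)/d1 * 1000 = (125.28 - 24.276)/928.32 * 1000 = 108.8030 deg C/km
Step 2: T_res = T_surf + grad*d2/1000 = 24.276 + 108.8030*4057.4/1000 = 465.73 deg C
T_res = 465.73 deg C


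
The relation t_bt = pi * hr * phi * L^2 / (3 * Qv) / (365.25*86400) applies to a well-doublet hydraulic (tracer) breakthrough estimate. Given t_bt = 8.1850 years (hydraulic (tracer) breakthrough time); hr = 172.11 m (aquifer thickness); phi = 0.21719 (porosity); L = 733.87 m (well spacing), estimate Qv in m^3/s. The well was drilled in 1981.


Qv = pi*hr*phi*L^2 / (3*t_bt*365.25*86400)
Qv = pi*172.11*0.21719*733.87^2 / (3*8.1850*365.25*86400)
Qv = 0.081619 m^3/s


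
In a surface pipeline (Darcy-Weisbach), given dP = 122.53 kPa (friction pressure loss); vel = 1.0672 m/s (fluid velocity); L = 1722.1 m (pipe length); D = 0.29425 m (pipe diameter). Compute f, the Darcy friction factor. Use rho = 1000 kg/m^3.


f = dP*1000 / ((L/D)*(rho*vel^2/2))
f = 122.53*1000 / ((1722.1/0.29425)*(1000*1.0672^2/2))
f = 0.036765


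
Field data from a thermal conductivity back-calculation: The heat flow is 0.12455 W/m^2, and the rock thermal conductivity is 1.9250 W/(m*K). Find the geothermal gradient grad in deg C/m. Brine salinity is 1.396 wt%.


grad = q / k * 1000
grad = 0.12455 / 1.9250 * 1000
grad = 64.70130 deg C/km
Convert: 64.70130 deg C/km * 0.001 = 0.064701 deg C/m
grad = 0.064701 deg C/m


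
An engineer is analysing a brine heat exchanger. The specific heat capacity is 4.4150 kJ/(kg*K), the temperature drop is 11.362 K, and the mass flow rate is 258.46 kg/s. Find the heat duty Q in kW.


Q = mdot * cp * dT / 1000
Q = 258.46 * 4.4150 * 11.362 / 1000
Q = 12.96519 MW
Convert: 12.96519 MW * 1000.0 = 12965 kW
Q = 12965 kW


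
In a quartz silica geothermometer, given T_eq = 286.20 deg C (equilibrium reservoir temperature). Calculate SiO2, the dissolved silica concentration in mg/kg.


SiO2 = 10^(5.19 - 1309/(T_eq + 273.15))
SiO2 = 10^(5.19 - 1309/(286.20 + 273.15))
SiO2 = 707.59 mg/kg


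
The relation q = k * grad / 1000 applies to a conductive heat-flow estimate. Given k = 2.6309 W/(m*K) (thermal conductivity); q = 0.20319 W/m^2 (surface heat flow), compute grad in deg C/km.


grad = q * 1000 / k
grad = 0.20319 * 1000 / 2.6309
grad = 77.232 deg C/km


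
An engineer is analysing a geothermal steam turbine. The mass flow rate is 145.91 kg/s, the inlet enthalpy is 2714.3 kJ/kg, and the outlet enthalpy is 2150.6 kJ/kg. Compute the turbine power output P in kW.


P = mdot * (h_in - h_out) / 1000
P = 145.91 * (2714.3 - 2150.6) / 1000
P = 82.24947 MW
Convert: 82.24947 MW * 1000.0 = 82249 kW
P = 82249 kW


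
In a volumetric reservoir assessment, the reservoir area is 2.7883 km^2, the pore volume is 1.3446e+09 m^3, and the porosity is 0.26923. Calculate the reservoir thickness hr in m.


hr = Vp / (A * 1e6 * phi)
hr = 1.3446e+09 / (2.7883 * 1e6 * 0.26923)
hr = 1791.1 m


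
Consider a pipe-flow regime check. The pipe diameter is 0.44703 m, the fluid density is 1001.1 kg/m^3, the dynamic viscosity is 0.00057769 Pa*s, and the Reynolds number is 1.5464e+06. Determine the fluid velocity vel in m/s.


vel = Re * mu / (rho * D)
vel = 1.5464e+06 * 0.00057769 / (1001.1 * 0.44703)
vel = 1.9962 m/s


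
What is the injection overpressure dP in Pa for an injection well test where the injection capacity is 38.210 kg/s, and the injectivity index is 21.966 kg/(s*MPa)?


dP = mdot * 1000 / II
dP = 38.210 * 1000 / 21.966
dP = 1739.507 kPa
Convert: 1739.507 kPa * 1000.0 = 1.7395e+06 Pa
dP = 1.7395e+06 Pa


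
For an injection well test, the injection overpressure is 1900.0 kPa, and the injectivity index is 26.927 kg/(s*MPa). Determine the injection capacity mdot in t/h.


mdot = II * dP / 1000
mdot = 26.927 * 1900.0 / 1000
mdot = 51.16130 kg/s
Convert: 51.16130 kg/s * 3.6 = 184.18 t/h
mdot = 184.18 t/h


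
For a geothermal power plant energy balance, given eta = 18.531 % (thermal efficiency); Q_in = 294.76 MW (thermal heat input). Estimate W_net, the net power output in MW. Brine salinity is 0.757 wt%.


W_net = eta / 100 * Q_in
W_net = 18.531 / 100 * 294.76
W_net = 54.622 MW


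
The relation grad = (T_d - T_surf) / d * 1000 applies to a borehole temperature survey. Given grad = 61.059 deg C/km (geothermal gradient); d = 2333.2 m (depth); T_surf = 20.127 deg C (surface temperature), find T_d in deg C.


T_d = T_surf + grad * d / 1000
T_d = 20.127 + 61.059 * 2333.2 / 1000
T_d = 162.59 deg C


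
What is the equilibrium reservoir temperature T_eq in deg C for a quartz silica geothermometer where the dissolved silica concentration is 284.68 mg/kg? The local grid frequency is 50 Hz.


T_eq = 1309 / (5.19 - log10(SiO2)) - 273.15
T_eq = 1309 / (5.19 - log10(284.68)) - 273.15
T_eq = 205.35 deg C


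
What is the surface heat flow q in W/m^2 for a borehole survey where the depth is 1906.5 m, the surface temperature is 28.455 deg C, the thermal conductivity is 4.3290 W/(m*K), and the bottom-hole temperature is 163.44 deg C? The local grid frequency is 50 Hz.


Step 1: grad = (T_d - T_surf)/d * 1000 = (163.44 - 28.455)/1906.5 * 1000 = 70.80252 deg C/km
Step 2: q = k * grad / 1000 = 4.329 * 70.80252 / 1000 = 0.30650 W/m^2
q = 0.30650 W/m^2


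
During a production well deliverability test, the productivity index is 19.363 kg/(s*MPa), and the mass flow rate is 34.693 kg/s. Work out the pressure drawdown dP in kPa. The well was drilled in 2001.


dP = mdot * 1000 / PI
dP = 34.693 * 1000 / 19.363
dP = 1791.7 kPa


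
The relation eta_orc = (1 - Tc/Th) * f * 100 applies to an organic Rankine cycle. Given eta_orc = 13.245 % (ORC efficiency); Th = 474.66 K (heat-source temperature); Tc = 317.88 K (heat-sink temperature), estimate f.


f = (eta_orc/100) / (1 - Tc/Th)
f = (13.245/100) / (1 - 317.88/474.66)
f = 0.40100


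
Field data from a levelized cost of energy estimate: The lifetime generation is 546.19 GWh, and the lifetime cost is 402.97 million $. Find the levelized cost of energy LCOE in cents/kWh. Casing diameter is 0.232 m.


LCOE = C_tot / E_tot * 100
LCOE = 402.97 / 546.19 * 100
LCOE = 73.778 cents/kWh


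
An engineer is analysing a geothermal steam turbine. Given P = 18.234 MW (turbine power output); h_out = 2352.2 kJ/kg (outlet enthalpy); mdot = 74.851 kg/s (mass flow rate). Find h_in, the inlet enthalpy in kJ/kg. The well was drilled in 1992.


h_in = h_out + P * 1000 / mdot
h_in = 2352.2 + 18.234 * 1000 / 74.851
h_in = 2595.8 kJ/kg


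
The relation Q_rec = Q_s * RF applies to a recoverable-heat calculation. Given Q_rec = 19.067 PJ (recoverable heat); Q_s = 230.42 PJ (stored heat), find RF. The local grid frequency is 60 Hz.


RF = Q_rec / Q_s
RF = 19.067 / 230.42
RF = 0.082749


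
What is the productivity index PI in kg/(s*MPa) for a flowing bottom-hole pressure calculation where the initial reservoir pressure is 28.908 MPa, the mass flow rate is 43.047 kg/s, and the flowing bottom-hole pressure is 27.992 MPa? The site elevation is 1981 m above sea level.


PI = mdot / (P_i - P_wf)
PI = 43.047 / (28.908 - 27.992)
PI = 46.995 kg/(s*MPa)


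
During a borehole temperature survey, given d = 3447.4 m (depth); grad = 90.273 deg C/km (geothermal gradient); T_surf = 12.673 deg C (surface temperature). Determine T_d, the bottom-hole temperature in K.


T_d = T_surf + grad * d / 1000
T_d = 12.673 + 90.273 * 3447.4 / 1000
T_d = 323.8801 deg C
Convert to K: 323.8801 + 273.15 = 597.03 K
T_d = 597.03 K


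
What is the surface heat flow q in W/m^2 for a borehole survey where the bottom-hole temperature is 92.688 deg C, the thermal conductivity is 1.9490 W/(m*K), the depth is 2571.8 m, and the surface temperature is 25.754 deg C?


Step 1: grad = (T_d - T_surf)/d * 1000 = (92.688 - 25.754)/2571.8 * 1000 = 26.02613 deg C/km
Step 2: q = k * grad / 1000 = 1.949 * 26.02613 / 1000 = 0.050725 W/m^2
q = 0.050725 W/m^2


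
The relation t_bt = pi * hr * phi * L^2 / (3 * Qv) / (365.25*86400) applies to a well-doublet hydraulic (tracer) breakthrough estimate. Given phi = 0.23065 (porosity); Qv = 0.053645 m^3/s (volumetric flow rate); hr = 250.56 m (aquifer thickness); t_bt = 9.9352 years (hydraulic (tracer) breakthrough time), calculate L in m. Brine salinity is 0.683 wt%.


L = sqrt(t_bt*365.25*86400*3*Qv / (pi*hr*phi))
L = sqrt(9.9352*365.25*86400*3*0.053645 / (pi*250.56*0.23065))
L = 527.18 m


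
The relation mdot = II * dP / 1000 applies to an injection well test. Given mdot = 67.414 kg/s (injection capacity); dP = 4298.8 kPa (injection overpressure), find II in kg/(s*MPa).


II = mdot * 1000 / dP
II = 67.414 * 1000 / 4298.8
II = 15.682 kg/(s*MPa)


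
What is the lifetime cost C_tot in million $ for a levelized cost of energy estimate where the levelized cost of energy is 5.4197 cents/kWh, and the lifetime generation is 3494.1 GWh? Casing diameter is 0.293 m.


C_tot = LCOE / 100 * E_tot
C_tot = 5.4197 / 100 * 3494.1
C_tot = 189.37 million $


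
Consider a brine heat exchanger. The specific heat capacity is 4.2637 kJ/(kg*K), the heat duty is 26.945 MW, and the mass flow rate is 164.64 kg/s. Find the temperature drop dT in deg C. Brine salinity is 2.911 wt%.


dT = Q * 1000 / (mdot * cp)
dT = 26.945 * 1000 / (164.64 * 4.2637)
dT = 38.38453 K
Convert (temperature difference, 1 K = 1 deg C): 38.38453 K = 38.38453 deg C
dT = 38.385 deg C


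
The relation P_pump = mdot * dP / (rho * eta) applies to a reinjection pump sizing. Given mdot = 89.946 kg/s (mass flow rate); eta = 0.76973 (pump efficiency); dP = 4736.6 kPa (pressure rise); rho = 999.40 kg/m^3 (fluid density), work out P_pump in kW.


P_pump = mdot * dP / (rho * eta)
P_pump = 89.946 * 4736.6 / (999.40 * 0.76973)
P_pump = 553.82 kW


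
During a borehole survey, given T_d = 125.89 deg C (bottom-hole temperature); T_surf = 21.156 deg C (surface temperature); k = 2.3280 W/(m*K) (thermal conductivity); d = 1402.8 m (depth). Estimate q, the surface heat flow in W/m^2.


Step 1: grad = (T_d - T_surf)/d * 1000 = (125.89 - 21.156)/1402.8 * 1000 = 74.66068 deg C/km
Step 2: q = k * grad / 1000 = 2.328 * 74.66068 / 1000 = 0.17381 W/m^2
q = 0.17381 W/m^2


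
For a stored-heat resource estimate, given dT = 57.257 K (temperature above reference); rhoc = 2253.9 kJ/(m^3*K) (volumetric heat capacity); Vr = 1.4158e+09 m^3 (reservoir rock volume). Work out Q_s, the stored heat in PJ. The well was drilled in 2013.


Q_s = Vr * rhoc * dT / 1e12
Q_s = 1.4158e+09 * 2253.9 * 57.257 / 1e12
Q_s = 182.71 PJ


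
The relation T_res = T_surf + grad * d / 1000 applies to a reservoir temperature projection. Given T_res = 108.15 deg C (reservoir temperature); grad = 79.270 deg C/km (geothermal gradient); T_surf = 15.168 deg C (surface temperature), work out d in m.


d = (T_res - T_surf) / grad * 1000
d = (108.15 - 15.168) / 79.270 * 1000
d = 1173.0 m


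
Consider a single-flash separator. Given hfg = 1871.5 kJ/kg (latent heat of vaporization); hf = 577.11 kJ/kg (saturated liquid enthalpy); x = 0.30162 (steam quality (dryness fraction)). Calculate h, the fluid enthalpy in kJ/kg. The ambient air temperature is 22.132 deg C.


h = hf + x * hfg
h = 577.11 + 0.30162 * 1871.5
h = 1141.6 kJ/kg


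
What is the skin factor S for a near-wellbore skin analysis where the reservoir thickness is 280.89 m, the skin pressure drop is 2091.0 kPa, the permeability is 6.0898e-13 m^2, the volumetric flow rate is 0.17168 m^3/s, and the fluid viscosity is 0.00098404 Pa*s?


S = dP_s * 1000 * 2*pi*k*hr / (q*mu)
S = 2091.0 * 1000 * 2*pi*6.0898e-13*280.89 / (0.17168*0.00098404)
S = 13.303


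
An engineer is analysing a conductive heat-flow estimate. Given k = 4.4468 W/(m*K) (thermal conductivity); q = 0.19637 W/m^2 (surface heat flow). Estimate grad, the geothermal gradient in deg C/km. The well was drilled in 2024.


grad = q * 1000 / k
grad = 0.19637 * 1000 / 4.4468
grad = 44.160 deg C/km


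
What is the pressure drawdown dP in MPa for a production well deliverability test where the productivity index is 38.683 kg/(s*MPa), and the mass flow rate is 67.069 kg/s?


dP = mdot * 1000 / PI
dP = 67.069 * 1000 / 38.683
dP = 1733.811 kPa
Convert: 1733.811 kPa * 0.001 = 1.7338 MPa
dP = 1.7338 MPa


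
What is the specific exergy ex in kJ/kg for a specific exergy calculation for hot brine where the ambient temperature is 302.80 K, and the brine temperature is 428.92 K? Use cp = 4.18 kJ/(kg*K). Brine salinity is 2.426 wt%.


ex = cp * ((T_b - T_0) - T_0 * ln(T_b/T_0))
ex = 4.18 * ((428.92 - 302.80) - 302.80 * ln(428.92/302.80))
ex = 86.466 kJ/kg


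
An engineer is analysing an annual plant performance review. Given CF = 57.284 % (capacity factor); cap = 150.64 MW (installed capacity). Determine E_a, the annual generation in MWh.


E_a = CF / 100 * cap * 8760
E_a = 57.284 / 100 * 150.64 * 8760
E_a = 7.5592e+05 MWh


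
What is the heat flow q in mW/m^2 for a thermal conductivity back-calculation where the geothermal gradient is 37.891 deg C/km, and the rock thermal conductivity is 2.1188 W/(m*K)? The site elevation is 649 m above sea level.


q = k * grad / 1000
q = 2.1188 * 37.891 / 1000
q = 0.08028345 W/m^2
Convert: 0.08028345 W/m^2 * 1000.0 = 80.283 mW/m^2
q = 80.283 mW/m^2


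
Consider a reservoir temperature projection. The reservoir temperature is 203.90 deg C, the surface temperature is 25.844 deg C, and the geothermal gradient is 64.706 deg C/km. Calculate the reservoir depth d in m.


d = (T_res - T_surf) / grad * 1000
d = (203.90 - 25.844) / 64.706 * 1000
d = 2751.8 m


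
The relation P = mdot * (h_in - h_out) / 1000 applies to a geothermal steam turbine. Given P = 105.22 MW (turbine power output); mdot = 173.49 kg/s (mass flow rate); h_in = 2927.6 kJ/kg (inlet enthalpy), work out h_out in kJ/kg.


h_out = h_in - P * 1000 / mdot
h_out = 2927.6 - 105.22 * 1000 / 173.49
h_out = 2321.1 kJ/kg


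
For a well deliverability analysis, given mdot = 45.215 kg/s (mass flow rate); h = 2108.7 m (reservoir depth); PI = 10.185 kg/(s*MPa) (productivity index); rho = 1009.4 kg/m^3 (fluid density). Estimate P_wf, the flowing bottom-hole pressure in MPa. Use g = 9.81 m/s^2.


Step 1: P_i = rho*g*h/1e6 = 1009.4*9.81*2108.7/1e6 = 20.88080 MPa
Step 2: P_wf = P_i - mdot/PI = 20.88080 - 45.215/10.185 = 16.441 MPa
P_wf = 16.441 MPa


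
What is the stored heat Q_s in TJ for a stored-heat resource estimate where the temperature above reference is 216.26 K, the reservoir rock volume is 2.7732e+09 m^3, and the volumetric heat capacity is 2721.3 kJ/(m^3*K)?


Q_s = Vr * rhoc * dT / 1e12
Q_s = 2.7732e+09 * 2721.3 * 216.26 / 1e12
Q_s = 1632.051 PJ
Convert: 1632.051 PJ * 1000.0 = 1.6321e+06 TJ
Q_s = 1.6321e+06 TJ


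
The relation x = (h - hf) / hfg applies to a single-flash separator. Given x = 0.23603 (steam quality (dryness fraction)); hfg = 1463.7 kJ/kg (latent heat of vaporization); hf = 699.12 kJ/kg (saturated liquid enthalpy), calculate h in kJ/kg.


h = hf + x * hfg
h = 699.12 + 0.23603 * 1463.7
h = 1044.6 kJ/kg


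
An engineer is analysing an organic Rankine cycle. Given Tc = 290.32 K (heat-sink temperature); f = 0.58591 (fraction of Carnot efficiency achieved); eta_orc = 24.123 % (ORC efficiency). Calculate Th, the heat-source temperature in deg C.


Th = Tc / (1 - (eta_orc/100)/f)
Th = 290.32 / (1 - (24.123/100)/0.58591)
Th = 493.5053 K
Convert to deg C: 493.5053 - 273.15 = 220.36 deg C
Th = 220.36 deg C


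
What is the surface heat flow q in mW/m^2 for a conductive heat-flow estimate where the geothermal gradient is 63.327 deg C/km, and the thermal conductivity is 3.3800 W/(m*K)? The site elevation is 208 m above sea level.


q = k * grad / 1000
q = 3.3800 * 63.327 / 1000
q = 0.2140453 W/m^2
Convert: 0.2140453 W/m^2 * 1000.0 = 214.05 mW/m^2
q = 214.05 mW/m^2


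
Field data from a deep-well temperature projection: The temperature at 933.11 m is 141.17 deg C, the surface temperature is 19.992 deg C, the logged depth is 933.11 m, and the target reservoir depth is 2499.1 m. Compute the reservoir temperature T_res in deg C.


Step 1: grad = (T_d1 - T_surf)/d1 * 1000 = (141.17 - 19.992)/933.11 * 1000 = 129.8646 deg C/km
Step 2: T_res = T_surf + grad*d2/1000 = 19.992 + 129.8646*2499.1/1000 = 344.54 deg C
T_res = 344.54 deg C


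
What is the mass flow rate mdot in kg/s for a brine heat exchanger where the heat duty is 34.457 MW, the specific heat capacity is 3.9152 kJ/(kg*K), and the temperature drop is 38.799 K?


mdot = Q * 1000 / (cp * dT)
mdot = 34.457 * 1000 / (3.9152 * 38.799)
mdot = 226.83 kg/s


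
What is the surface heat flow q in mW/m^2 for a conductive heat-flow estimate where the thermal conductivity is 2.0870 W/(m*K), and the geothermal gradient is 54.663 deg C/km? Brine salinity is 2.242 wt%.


q = k * grad / 1000
q = 2.0870 * 54.663 / 1000
q = 0.1140817 W/m^2
Convert: 0.1140817 W/m^2 * 1000.0 = 114.08 mW/m^2
q = 114.08 mW/m^2


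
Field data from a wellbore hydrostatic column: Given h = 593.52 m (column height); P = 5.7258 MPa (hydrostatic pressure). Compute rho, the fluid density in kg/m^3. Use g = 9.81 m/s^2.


rho = P * 1e6 / (g * h)
rho = 5.7258 * 1e6 / (9.81 * 593.52)
rho = 983.40 kg/m^3


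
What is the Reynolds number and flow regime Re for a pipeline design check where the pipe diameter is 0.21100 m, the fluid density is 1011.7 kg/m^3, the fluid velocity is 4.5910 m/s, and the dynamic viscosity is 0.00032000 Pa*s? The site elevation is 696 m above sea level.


Step 1: Re = rho*vel*D/mu = 1011.7*4.591*0.211/0.00032 = 3.0626e+06
Step 2: Re = 3.0626e+06 > 4000, so flow is turbulent.
Re = 3.0626e+06 (turbulent)


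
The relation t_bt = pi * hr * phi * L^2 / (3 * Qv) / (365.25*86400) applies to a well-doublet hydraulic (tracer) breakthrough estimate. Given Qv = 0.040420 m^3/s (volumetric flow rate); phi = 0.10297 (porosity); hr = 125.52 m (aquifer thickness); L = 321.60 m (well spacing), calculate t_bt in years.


t_bt = pi * hr * phi * L^2 / (3 * Qv) / (365.25*86400)
t_bt = pi * 125.52 * 0.10297 * 321.60^2 / (3 * 0.040420) / (365.25*86400)
t_bt = 1.0974 years


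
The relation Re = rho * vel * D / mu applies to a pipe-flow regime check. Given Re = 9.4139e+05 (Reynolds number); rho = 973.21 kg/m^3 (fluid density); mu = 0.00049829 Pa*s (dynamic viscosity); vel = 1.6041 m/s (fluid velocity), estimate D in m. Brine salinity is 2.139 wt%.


D = Re * mu / (rho * vel)
D = 9.4139e+05 * 0.00049829 / (973.21 * 1.6041)
D = 0.30048 m


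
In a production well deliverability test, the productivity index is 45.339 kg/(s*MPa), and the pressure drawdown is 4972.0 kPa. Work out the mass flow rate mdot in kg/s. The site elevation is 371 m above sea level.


mdot = PI * dP / 1000
mdot = 45.339 * 4972.0 / 1000
mdot = 225.43 kg/s


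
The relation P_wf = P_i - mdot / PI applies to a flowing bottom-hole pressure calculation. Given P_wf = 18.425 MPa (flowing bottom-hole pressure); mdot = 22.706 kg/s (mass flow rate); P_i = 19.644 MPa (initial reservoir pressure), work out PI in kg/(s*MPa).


PI = mdot / (P_i - P_wf)
PI = 22.706 / (19.644 - 18.425)
PI = 18.627 kg/(s*MPa)


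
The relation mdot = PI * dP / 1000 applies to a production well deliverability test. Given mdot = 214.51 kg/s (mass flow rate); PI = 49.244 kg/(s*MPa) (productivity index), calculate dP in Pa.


dP = mdot * 1000 / PI
dP = 214.51 * 1000 / 49.244
dP = 4356.064 kPa
Convert: 4356.064 kPa * 1000.0 = 4.3561e+06 Pa
dP = 4.3561e+06 Pa


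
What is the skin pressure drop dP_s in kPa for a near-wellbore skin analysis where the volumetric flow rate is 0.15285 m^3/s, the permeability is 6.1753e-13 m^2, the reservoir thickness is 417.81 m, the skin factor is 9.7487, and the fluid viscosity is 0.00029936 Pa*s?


dP_s = S * q * mu / (2*pi*k*hr) / 1000
dP_s = 9.7487 * 0.15285 * 0.00029936 / (2*pi*6.1753e-13*417.81) / 1000
dP_s = 275.16 kPa


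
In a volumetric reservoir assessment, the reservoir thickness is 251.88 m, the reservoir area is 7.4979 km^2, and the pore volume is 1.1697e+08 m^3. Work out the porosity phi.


phi = Vp / (A * 1e6 * hr)
phi = 1.1697e+08 / (7.4979 * 1e6 * 251.88)
phi = 0.061936


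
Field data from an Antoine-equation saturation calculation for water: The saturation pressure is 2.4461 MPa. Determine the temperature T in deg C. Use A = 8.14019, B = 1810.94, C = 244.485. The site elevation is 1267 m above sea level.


T = B / (A - log10(P_sat * 760 / 0.101325)) - C
T = 1810.94 / (8.14019 - log10(2.4461 * 760 / 0.101325)) - 244.485
T = 222.66 deg C


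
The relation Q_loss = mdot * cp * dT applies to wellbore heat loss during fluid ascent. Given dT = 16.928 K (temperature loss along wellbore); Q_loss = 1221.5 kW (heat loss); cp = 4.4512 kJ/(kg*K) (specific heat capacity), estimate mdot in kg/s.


mdot = Q_loss / (cp * dT)
mdot = 1221.5 / (4.4512 * 16.928)
mdot = 16.211 kg/s


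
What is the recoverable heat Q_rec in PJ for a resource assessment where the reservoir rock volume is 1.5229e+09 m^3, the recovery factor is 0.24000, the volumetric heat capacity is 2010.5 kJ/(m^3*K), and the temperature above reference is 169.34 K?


Step 1: Q_s = Vr*rhoc*dT/1e12 = 1.5229e+09*2010.5*169.34/1e12 = 518.4836 PJ
Step 2: Q_rec = Q_s * RF = 518.4836 * 0.24 = 124.44 PJ
Q_rec = 124.44 PJ


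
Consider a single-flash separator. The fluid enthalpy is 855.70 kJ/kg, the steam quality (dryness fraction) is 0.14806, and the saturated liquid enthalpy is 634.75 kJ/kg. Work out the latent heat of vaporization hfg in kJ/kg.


hfg = (h - hf) / x
hfg = (855.70 - 634.75) / 0.14806
hfg = 1492.3 kJ/kg


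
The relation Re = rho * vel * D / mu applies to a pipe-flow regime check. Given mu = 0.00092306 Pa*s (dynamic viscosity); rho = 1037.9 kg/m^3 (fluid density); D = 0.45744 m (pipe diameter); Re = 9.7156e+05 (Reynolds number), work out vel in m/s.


vel = Re * mu / (rho * D)
vel = 9.7156e+05 * 0.00092306 / (1037.9 * 0.45744)
vel = 1.8889 m/s


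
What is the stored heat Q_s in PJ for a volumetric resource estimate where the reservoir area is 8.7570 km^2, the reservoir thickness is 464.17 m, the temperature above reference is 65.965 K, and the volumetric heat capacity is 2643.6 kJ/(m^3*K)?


Step 1: Vr = A*1e6*hr = 8.757*1e6*464.17 = 4.064737e+09 m^3
Step 2: Q_s = Vr*rhoc*dT/1e12 = 4.064737e+09*2643.6*65.965/1e12 = 708.83 PJ
Q_s = 708.83 PJ


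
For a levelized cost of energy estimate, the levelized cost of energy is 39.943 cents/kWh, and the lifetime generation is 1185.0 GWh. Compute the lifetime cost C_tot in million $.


C_tot = LCOE / 100 * E_tot
C_tot = 39.943 / 100 * 1185.0
C_tot = 473.32 million $


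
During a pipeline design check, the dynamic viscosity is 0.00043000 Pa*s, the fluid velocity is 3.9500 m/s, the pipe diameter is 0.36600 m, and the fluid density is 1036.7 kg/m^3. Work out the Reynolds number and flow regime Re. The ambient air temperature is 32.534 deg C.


Step 1: Re = rho*vel*D/mu = 1036.7*3.95*0.366/0.00043 = 3.4855e+06
Step 2: Re = 3.4855e+06 > 4000, so flow is turbulent.
Re = 3.4855e+06 (turbulent)


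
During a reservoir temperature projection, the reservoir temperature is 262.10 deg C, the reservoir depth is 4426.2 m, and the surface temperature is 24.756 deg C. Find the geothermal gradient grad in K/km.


grad = (T_res - T_surf) / d * 1000
grad = (262.10 - 24.756) / 4426.2 * 1000
grad = 53.62252 deg C/km
Convert: 53.62252 deg C/km * 1.0 = 53.623 K/km
grad = 53.623 K/km


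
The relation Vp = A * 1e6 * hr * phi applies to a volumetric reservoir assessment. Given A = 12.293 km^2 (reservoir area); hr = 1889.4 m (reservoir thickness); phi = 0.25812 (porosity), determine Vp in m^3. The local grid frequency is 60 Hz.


Vp = A * 1e6 * hr * phi
Vp = 12.293 * 1e6 * 1889.4 * 0.25812
Vp = 5.9952e+09 m^3


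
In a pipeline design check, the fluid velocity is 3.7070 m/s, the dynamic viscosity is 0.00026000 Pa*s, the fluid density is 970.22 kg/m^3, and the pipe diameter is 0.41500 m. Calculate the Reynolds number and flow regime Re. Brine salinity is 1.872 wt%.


Step 1: Re = rho*vel*D/mu = 970.22*3.707*0.415/0.00026 = 5.7407e+06
Step 2: Re = 5.7407e+06 > 4000, so flow is turbulent.
Re = 5.7407e+06 (turbulent)


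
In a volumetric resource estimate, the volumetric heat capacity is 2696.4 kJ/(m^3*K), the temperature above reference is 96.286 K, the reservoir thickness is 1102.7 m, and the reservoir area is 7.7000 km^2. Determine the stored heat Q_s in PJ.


Step 1: Vr = A*1e6*hr = 7.7*1e6*1102.7 = 8.490790e+09 m^3
Step 2: Q_s = Vr*rhoc*dT/1e12 = 8.490790e+09*2696.4*96.286/1e12 = 2204.4 PJ
Q_s = 2204.4 PJ


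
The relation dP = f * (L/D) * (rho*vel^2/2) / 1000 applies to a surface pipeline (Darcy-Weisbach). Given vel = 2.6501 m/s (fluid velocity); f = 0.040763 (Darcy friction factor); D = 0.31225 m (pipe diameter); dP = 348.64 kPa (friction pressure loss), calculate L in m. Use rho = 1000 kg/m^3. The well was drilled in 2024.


L = dP*1000*D / (f*rho*vel^2/2)
L = 348.64*1000*0.31225 / (0.040763*1000*2.6501^2/2)
L = 760.53 m


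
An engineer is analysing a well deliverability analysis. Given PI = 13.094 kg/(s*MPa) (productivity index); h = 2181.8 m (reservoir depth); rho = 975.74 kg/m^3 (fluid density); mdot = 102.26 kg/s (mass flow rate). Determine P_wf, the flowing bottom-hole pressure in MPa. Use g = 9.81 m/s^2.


Step 1: P_i = rho*g*h/1e6 = 975.74*9.81*2181.8/1e6 = 20.88421 MPa
Step 2: P_wf = P_i - mdot/PI = 20.88421 - 102.26/13.094 = 13.075 MPa
P_wf = 13.075 MPa
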